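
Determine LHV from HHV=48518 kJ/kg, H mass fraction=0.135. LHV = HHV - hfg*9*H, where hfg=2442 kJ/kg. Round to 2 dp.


LHV = HHV - hfg * 9 * H
Water correction = 2442 * 9 * 0.135 = 2967.030 kJ/kg
LHV = 48518 - 2967.030 = 45550.97 kJ/kg


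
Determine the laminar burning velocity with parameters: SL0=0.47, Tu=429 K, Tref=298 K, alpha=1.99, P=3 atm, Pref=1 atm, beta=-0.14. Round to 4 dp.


SL = SL0 * (Tu/Tref)^alpha * (P/Pref)^beta
T ratio = 429/298 = 1.43959732
(T ratio)^alpha = 1.43959732^1.99 = 2.064903
(P/Pref)^beta = 3^(-0.14) = 0.857439
SL = 0.47 * 2.064903 * 0.857439 = 0.8321 m/s


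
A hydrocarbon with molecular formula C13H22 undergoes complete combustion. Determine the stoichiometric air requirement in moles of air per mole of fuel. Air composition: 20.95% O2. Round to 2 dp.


Balanced combustion: C13H22 + 18.5 O2 -> 13 CO2 + 11 H2O
O2 needed = C + H/4 = 13 + 22/4 = 18.50 moles
Air moles = O2 / 0.2095 = 18.50 / 0.2095 = 88.31 moles air


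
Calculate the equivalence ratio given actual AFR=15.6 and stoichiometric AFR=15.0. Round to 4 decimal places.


phi = AFR_stoich / AFR_actual
phi = 15.0 / 15.6 = 0.9615


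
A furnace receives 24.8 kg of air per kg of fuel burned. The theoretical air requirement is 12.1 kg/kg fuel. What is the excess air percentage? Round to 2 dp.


Excess air = actual - stoichiometric = 24.8 - 12.1 = 12.70 kg/kg fuel
Excess air % = (excess / stoich) * 100 = (12.70 / 12.1) * 100 = 104.96%


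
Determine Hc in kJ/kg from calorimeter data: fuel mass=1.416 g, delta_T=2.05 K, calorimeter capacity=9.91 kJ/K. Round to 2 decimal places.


Hc = C_cal * delta_T / m_fuel
Q_released = 9.91 * 2.05 = 20.3155 kJ
m_fuel = 1.416 g = 1.416/1000 kg = 0.001416 kg
Hc = 20.3155 / 0.001416 = 14347.10 kJ/kg


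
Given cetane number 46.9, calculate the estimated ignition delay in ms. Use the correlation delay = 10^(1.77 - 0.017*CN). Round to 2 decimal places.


delay = 10^(1.77 - 0.017*CN)
Exponent = 1.77 - 0.017*46.9 = 0.9727
delay = 10^0.9727 = 9.39 ms


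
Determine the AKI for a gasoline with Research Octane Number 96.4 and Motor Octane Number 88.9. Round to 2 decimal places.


AKI = (RON + MON) / 2
AKI = (96.4 + 88.9) / 2
AKI = 185.3 / 2 = 92.65


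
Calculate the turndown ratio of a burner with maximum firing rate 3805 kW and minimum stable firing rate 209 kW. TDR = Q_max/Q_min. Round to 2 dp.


TDR = Q_max / Q_min
TDR = 3805 / 209 = 18.21


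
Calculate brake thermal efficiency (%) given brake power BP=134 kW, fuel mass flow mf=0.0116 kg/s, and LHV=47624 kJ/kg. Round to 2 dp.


eta_BTE = (BP / (mf * LHV)) * 100
Denominator = 0.0116 * 47624 = 552.4384 kW
eta_BTE = (134 / 552.4384) * 100 = 24.26%


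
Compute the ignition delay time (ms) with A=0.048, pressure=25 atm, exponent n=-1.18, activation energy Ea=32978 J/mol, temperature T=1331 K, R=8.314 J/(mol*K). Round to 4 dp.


tau = A * P^n * exp(Ea/(R*T))
P^n = 25^(-1.18) = 0.02240943
Ea/(R*T) = 32978/(8.314*1331) = 2.980137
exp(Ea/(R*T)) = 19.690515
tau = 0.048 * 0.02240943 * 19.690515 = 0.0212 ms


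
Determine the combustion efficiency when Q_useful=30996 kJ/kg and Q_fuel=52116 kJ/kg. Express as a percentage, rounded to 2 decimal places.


Efficiency = (Q_useful / Q_fuel) * 100
Efficiency = (30996 / 52116) * 100
Efficiency = 0.5948 * 100 = 59.48%


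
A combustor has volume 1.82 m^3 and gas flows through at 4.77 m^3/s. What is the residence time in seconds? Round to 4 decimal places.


tau = V / Q_flow
tau = 1.82 / 4.77 = 0.3816 s


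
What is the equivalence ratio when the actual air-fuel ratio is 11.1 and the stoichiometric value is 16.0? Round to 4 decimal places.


phi = AFR_stoich / AFR_actual
phi = 16.0 / 11.1 = 1.4414


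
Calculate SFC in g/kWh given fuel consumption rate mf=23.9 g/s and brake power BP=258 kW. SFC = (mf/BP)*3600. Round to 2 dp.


SFC = (mf / BP) * 3600
Rate = 23.9 / 258 = 0.092636 g/(s*kW)
SFC = 0.092636 * 3600 = 333.49 g/kWh


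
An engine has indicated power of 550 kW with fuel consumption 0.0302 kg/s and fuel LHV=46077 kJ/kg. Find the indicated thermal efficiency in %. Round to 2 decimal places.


eta_ith = (IP / (mf * LHV)) * 100
Denominator = 0.0302 * 46077 = 1391.5254 kW
eta_ith = (550 / 1391.5254) * 100 = 39.52%


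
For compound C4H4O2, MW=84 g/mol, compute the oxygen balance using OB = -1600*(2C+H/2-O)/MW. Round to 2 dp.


OB = -1600 * (2C + H/2 - O) / MW
Inner = 2*4 + 4/2 - 2 = 8.00
OB = -1600 * 8.00 / 84 = -152.38%


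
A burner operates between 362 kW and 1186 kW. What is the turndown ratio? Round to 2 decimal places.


TDR = Q_max / Q_min
TDR = 1186 / 362 = 3.28


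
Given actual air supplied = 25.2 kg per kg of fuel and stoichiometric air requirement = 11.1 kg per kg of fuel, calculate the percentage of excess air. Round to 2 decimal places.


Excess air = actual - stoichiometric = 25.2 - 11.1 = 14.10 kg/kg fuel
Excess air % = (excess / stoich) * 100 = (14.10 / 11.1) * 100 = 127.03%


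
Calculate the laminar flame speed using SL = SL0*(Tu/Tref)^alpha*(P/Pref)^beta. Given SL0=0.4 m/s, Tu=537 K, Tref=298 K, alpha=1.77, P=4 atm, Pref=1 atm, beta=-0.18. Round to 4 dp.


SL = SL0 * (Tu/Tref)^alpha * (P/Pref)^beta
T ratio = 537/298 = 1.80201342
(T ratio)^alpha = 1.80201342^1.77 = 2.835905
(P/Pref)^beta = 4^(-0.18) = 0.779165
SL = 0.4 * 2.835905 * 0.779165 = 0.8839 m/s


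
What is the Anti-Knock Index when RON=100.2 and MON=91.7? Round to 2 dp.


AKI = (RON + MON) / 2
AKI = (100.2 + 91.7) / 2
AKI = 191.9 / 2 = 95.95


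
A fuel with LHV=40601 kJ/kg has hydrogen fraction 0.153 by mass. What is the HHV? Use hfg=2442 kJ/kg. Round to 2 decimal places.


HHV = LHV + hfg * 9 * H
Water addition = 2442 * 9 * 0.153 = 3362.634 kJ/kg
HHV = 40601 + 3362.634 = 43963.63 kJ/kg


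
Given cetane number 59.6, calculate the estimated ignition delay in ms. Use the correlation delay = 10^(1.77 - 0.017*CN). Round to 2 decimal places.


delay = 10^(1.77 - 0.017*CN)
Exponent = 1.77 - 0.017*59.6 = 0.7568
delay = 10^0.7568 = 5.71 ms


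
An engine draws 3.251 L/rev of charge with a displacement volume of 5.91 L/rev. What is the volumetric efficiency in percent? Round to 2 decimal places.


eta_v = (V_actual / V_disp) * 100
Ratio = 3.251 / 5.91 = 0.5501
eta_v = 0.5501 * 100 = 55.01%


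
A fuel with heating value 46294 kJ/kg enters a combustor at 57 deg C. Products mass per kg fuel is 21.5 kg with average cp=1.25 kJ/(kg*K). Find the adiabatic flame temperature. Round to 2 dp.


T_ad = T_in + Hc / (m_p * cp)
Denominator = 21.5 * 1.25 = 26.8750
Temperature rise = 46294 / 26.8750 = 1722.57 K
T_ad = 57 + 1722.57 = 1779.57 deg C


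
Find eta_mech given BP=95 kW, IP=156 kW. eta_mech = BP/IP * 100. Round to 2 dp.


eta_mech = (BP / IP) * 100
Ratio = 95 / 156 = 0.6090
eta_mech = 0.6090 * 100 = 60.90%


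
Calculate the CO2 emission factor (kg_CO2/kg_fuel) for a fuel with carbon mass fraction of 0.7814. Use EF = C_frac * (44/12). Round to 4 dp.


EF = C_frac * (M_CO2 / M_C)
EF = 0.7814 * (44/12)
EF = 0.7814 * 3.666667 = 2.8651 kg_CO2/kg_fuel


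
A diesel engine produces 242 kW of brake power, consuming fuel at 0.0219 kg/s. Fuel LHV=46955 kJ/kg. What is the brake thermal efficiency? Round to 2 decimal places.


eta_BTE = (BP / (mf * LHV)) * 100
Denominator = 0.0219 * 46955 = 1028.3145 kW
eta_BTE = (242 / 1028.3145) * 100 = 23.53%


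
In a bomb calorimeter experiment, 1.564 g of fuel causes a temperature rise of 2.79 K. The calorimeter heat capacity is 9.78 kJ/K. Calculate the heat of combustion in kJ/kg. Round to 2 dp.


Hc = C_cal * delta_T / m_fuel
Q_released = 9.78 * 2.79 = 27.2862 kJ
m_fuel = 1.564 g = 1.564/1000 kg = 0.001564 kg
Hc = 27.2862 / 0.001564 = 17446.42 kJ/kg


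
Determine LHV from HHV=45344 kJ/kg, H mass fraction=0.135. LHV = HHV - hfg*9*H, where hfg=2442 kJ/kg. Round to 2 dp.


LHV = HHV - hfg * 9 * H
Water correction = 2442 * 9 * 0.135 = 2967.030 kJ/kg
LHV = 45344 - 2967.030 = 42376.97 kJ/kg


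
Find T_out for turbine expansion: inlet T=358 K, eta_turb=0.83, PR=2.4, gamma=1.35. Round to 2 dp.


T_out = T_in * (1 - eta * (1 - PR^(-(gamma-1)/gamma)))
Exponent = -(1.35-1)/1.35 = -0.25925926
PR^exp = 2.4^(-0.25925926) = 0.79694200
Factor = 1 - 0.83*(1 - 0.79694200) = 0.83146186
T_out = 358 * 0.83146186 = 297.66 K


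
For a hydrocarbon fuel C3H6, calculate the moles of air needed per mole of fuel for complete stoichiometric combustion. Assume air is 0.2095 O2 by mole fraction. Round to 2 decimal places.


Balanced combustion: C3H6 + 4.5 O2 -> 3 CO2 + 3 H2O
O2 needed = C + H/4 = 3 + 6/4 = 4.50 moles
Air moles = O2 / 0.2095 = 4.50 / 0.2095 = 21.48 moles air


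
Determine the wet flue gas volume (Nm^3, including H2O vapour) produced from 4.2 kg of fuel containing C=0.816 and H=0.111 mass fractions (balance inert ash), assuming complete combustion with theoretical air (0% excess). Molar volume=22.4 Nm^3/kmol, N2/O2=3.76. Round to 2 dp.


Per kg fuel: CO2 = (C/12 kmol)*22.4 = (0.816/12)*22.4 = 1.52320 Nm^3
Per kg fuel: H2O = (H/2 kmol)*22.4 = (0.111/2)*22.4 = 1.24320 Nm^3
O2 needed per kg fuel = C/12 + H/4 = 0.816/12 + 0.111/4 = 0.09575000 kmol
Per kg fuel: N2 = O2*3.76*22.4 = 0.09575000*3.76*22.4 = 8.06445 Nm^3
Total per kg = 1.52320 + 1.24320 + 8.06445 = 10.83085 Nm^3
Total = 10.83085 * 4.2 = 45.49 Nm^3


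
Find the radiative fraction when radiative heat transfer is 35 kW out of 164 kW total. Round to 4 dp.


f_rad = Q_rad / Q_total
f_rad = 35 / 164 = 0.2134


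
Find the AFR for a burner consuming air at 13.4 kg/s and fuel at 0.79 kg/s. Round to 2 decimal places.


AFR = m_air / m_fuel
AFR = 13.4 / 0.79 = 16.96


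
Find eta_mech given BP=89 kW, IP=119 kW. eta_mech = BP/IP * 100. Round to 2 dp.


eta_mech = (BP / IP) * 100
Ratio = 89 / 119 = 0.7479
eta_mech = 0.7479 * 100 = 74.79%


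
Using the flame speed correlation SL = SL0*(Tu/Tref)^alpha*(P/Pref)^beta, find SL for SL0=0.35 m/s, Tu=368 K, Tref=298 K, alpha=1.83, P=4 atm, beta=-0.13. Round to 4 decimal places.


SL = SL0 * (Tu/Tref)^alpha * (P/Pref)^beta
T ratio = 368/298 = 1.23489933
(T ratio)^alpha = 1.23489933^1.83 = 1.471248
(P/Pref)^beta = 4^(-0.13) = 0.835088
SL = 0.35 * 1.471248 * 0.835088 = 0.4300 m/s


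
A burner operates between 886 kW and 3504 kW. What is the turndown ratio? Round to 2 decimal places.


TDR = Q_max / Q_min
TDR = 3504 / 886 = 3.95


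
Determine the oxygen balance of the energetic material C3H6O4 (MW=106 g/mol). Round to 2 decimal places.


OB = -1600 * (2C + H/2 - O) / MW
Inner = 2*3 + 6/2 - 4 = 5.00
OB = -1600 * 5.00 / 106 = -75.47%


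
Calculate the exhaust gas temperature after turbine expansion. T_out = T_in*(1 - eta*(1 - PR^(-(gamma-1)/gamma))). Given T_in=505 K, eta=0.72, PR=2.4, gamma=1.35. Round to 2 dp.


T_out = T_in * (1 - eta * (1 - PR^(-(gamma-1)/gamma)))
Exponent = -(1.35-1)/1.35 = -0.25925926
PR^exp = 2.4^(-0.25925926) = 0.79694200
Factor = 1 - 0.72*(1 - 0.79694200) = 0.85379824
T_out = 505 * 0.85379824 = 431.17 K


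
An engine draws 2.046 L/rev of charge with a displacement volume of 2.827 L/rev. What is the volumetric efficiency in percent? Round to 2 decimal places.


eta_v = (V_actual / V_disp) * 100
Ratio = 2.046 / 2.827 = 0.7237
eta_v = 0.7237 * 100 = 72.37%


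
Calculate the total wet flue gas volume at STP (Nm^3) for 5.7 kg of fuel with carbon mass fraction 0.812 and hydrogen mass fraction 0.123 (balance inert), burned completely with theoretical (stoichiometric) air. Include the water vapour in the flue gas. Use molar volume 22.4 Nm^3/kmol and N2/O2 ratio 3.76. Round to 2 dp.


Per kg fuel: CO2 = (C/12 kmol)*22.4 = (0.812/12)*22.4 = 1.51573 Nm^3
Per kg fuel: H2O = (H/2 kmol)*22.4 = (0.123/2)*22.4 = 1.37760 Nm^3
O2 needed per kg fuel = C/12 + H/4 = 0.812/12 + 0.123/4 = 0.09841667 kmol
Per kg fuel: N2 = O2*3.76*22.4 = 0.09841667*3.76*22.4 = 8.28905 Nm^3
Total per kg = 1.51573 + 1.37760 + 8.28905 = 11.18238 Nm^3
Total = 11.18238 * 5.7 = 63.74 Nm^3


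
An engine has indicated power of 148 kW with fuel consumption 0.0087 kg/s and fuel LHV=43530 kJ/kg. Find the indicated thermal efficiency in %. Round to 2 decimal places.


eta_ith = (IP / (mf * LHV)) * 100
Denominator = 0.0087 * 43530 = 378.7110 kW
eta_ith = (148 / 378.7110) * 100 = 39.08%


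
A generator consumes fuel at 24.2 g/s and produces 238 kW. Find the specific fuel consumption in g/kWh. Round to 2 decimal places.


SFC = (mf / BP) * 3600
Rate = 24.2 / 238 = 0.101681 g/(s*kW)
SFC = 0.101681 * 3600 = 366.05 g/kWh


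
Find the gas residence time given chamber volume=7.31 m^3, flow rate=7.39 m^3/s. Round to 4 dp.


tau = V / Q_flow
tau = 7.31 / 7.39 = 0.9892 s


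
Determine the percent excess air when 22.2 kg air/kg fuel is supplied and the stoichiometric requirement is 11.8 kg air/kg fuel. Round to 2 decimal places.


Excess air = actual - stoichiometric = 22.2 - 11.8 = 10.40 kg/kg fuel
Excess air % = (excess / stoich) * 100 = (10.40 / 11.8) * 100 = 88.14%


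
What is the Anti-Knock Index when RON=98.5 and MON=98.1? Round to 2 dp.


AKI = (RON + MON) / 2
AKI = (98.5 + 98.1) / 2
AKI = 196.6 / 2 = 98.30


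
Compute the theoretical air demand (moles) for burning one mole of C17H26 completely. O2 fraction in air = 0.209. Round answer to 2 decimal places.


Balanced combustion: C17H26 + 23.5 O2 -> 17 CO2 + 13 H2O
O2 needed = C + H/4 = 17 + 26/4 = 23.50 moles
Air moles = O2 / 0.209 = 23.50 / 0.209 = 112.44 moles air


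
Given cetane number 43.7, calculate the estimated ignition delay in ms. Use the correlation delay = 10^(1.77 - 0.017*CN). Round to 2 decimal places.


delay = 10^(1.77 - 0.017*CN)
Exponent = 1.77 - 0.017*43.7 = 1.0271
delay = 10^1.0271 = 10.64 ms


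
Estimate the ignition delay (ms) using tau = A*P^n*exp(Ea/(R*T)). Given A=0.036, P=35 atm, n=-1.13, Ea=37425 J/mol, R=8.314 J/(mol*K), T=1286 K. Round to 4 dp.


tau = A * P^n * exp(Ea/(R*T))
P^n = 35^(-1.13) = 0.01799712
Ea/(R*T) = 37425/(8.314*1286) = 3.500345
exp(Ea/(R*T)) = 33.126870
tau = 0.036 * 0.01799712 * 33.126870 = 0.0215 ms


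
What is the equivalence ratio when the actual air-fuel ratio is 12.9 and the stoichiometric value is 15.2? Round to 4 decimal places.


phi = AFR_stoich / AFR_actual
phi = 15.2 / 12.9 = 1.1783


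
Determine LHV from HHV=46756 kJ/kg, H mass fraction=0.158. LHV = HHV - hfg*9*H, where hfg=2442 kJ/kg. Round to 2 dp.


LHV = HHV - hfg * 9 * H
Water correction = 2442 * 9 * 0.158 = 3472.524 kJ/kg
LHV = 46756 - 3472.524 = 43283.48 kJ/kg


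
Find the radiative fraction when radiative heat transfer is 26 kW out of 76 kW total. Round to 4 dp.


f_rad = Q_rad / Q_total
f_rad = 26 / 76 = 0.3421


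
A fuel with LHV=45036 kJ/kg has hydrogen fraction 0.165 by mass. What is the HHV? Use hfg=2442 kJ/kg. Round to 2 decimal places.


HHV = LHV + hfg * 9 * H
Water addition = 2442 * 9 * 0.165 = 3626.370 kJ/kg
HHV = 45036 + 3626.370 = 48662.37 kJ/kg


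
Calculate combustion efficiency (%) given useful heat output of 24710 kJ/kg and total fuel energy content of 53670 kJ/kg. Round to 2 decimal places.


Efficiency = (Q_useful / Q_fuel) * 100
Efficiency = (24710 / 53670) * 100
Efficiency = 0.4604 * 100 = 46.04%


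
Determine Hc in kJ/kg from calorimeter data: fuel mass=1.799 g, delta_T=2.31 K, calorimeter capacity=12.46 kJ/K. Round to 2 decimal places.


Hc = C_cal * delta_T / m_fuel
Q_released = 12.46 * 2.31 = 28.7826 kJ
m_fuel = 1.799 g = 1.799/1000 kg = 0.001799 kg
Hc = 28.7826 / 0.001799 = 15999.22 kJ/kg


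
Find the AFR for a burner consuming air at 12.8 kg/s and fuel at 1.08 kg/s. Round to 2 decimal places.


AFR = m_air / m_fuel
AFR = 12.8 / 1.08 = 11.85


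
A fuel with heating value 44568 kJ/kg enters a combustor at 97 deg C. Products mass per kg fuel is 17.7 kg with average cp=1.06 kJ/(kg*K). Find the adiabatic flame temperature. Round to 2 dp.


T_ad = T_in + Hc / (m_p * cp)
Denominator = 17.7 * 1.06 = 18.7620
Temperature rise = 44568 / 18.7620 = 2375.44 K
T_ad = 97 + 2375.44 = 2472.44 deg C


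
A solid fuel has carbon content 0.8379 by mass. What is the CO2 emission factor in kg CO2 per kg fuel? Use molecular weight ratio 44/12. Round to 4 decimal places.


EF = C_frac * (M_CO2 / M_C)
EF = 0.8379 * (44/12)
EF = 0.8379 * 3.666667 = 3.0723 kg_CO2/kg_fuel


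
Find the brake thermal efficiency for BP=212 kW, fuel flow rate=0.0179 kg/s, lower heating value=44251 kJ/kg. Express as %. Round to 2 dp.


eta_BTE = (BP / (mf * LHV)) * 100
Denominator = 0.0179 * 44251 = 792.0929 kW
eta_BTE = (212 / 792.0929) * 100 = 26.76%


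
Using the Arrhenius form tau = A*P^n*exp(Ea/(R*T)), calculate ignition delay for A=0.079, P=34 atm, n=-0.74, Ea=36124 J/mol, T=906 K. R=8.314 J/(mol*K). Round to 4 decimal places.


tau = A * P^n * exp(Ea/(R*T))
P^n = 34^(-0.74) = 0.07357082
Ea/(R*T) = 36124/(8.314*906) = 4.795762
exp(Ea/(R*T)) = 120.996537
tau = 0.079 * 0.07357082 * 120.996537 = 0.7032 ms


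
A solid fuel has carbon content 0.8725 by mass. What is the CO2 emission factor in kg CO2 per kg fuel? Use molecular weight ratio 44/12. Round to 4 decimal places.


EF = C_frac * (M_CO2 / M_C)
EF = 0.8725 * (44/12)
EF = 0.8725 * 3.666667 = 3.1992 kg_CO2/kg_fuel


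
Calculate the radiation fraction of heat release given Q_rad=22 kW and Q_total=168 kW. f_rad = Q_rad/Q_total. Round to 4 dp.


f_rad = Q_rad / Q_total
f_rad = 22 / 168 = 0.1310


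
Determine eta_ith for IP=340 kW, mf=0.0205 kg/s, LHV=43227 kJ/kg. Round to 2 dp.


eta_ith = (IP / (mf * LHV)) * 100
Denominator = 0.0205 * 43227 = 886.1535 kW
eta_ith = (340 / 886.1535) * 100 = 38.37%


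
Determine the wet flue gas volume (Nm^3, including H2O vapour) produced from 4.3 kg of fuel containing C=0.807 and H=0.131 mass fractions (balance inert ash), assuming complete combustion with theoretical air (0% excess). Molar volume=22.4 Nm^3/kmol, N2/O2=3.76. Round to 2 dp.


Per kg fuel: CO2 = (C/12 kmol)*22.4 = (0.807/12)*22.4 = 1.50640 Nm^3
Per kg fuel: H2O = (H/2 kmol)*22.4 = (0.131/2)*22.4 = 1.46720 Nm^3
O2 needed per kg fuel = C/12 + H/4 = 0.807/12 + 0.131/4 = 0.10000000 kmol
Per kg fuel: N2 = O2*3.76*22.4 = 0.10000000*3.76*22.4 = 8.42240 Nm^3
Total per kg = 1.50640 + 1.46720 + 8.42240 = 11.39600 Nm^3
Total = 11.39600 * 4.3 = 49.00 Nm^3


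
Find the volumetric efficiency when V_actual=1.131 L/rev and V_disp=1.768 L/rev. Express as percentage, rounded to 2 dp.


eta_v = (V_actual / V_disp) * 100
Ratio = 1.131 / 1.768 = 0.6397
eta_v = 0.6397 * 100 = 63.97%


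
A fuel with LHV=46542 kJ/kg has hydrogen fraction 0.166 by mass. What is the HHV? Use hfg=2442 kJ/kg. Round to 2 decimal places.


HHV = LHV + hfg * 9 * H
Water addition = 2442 * 9 * 0.166 = 3648.348 kJ/kg
HHV = 46542 + 3648.348 = 50190.35 kJ/kg


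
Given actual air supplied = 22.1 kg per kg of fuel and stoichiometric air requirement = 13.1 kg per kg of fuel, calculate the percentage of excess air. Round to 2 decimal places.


Excess air = actual - stoichiometric = 22.1 - 13.1 = 9.00 kg/kg fuel
Excess air % = (excess / stoich) * 100 = (9.00 / 13.1) * 100 = 68.70%


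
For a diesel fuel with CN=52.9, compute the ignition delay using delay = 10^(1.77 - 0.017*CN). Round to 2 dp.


delay = 10^(1.77 - 0.017*CN)
Exponent = 1.77 - 0.017*52.9 = 0.8707
delay = 10^0.8707 = 7.43 ms


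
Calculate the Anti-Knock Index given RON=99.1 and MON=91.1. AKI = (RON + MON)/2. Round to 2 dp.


AKI = (RON + MON) / 2
AKI = (99.1 + 91.1) / 2
AKI = 190.2 / 2 = 95.10


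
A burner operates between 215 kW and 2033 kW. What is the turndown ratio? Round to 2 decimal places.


TDR = Q_max / Q_min
TDR = 2033 / 215 = 9.46


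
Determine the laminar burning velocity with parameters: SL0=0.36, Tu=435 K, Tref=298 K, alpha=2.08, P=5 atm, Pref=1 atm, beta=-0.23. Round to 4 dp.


SL = SL0 * (Tu/Tref)^alpha * (P/Pref)^beta
T ratio = 435/298 = 1.45973154
(T ratio)^alpha = 1.45973154^2.08 = 2.196281
(P/Pref)^beta = 5^(-0.23) = 0.690616
SL = 0.36 * 2.196281 * 0.690616 = 0.5460 m/s


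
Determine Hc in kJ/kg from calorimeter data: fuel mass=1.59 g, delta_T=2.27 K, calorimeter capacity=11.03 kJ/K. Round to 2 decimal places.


Hc = C_cal * delta_T / m_fuel
Q_released = 11.03 * 2.27 = 25.0381 kJ
m_fuel = 1.59 g = 1.59/1000 kg = 0.001590 kg
Hc = 25.0381 / 0.001590 = 15747.23 kJ/kg


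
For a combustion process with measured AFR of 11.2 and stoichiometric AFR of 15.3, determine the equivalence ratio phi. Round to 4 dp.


phi = AFR_stoich / AFR_actual
phi = 15.3 / 11.2 = 1.3661


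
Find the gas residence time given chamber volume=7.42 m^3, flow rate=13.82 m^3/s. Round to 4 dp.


tau = V / Q_flow
tau = 7.42 / 13.82 = 0.5369 s


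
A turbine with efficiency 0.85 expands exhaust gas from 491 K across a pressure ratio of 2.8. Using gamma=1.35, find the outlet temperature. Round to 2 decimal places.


T_out = T_in * (1 - eta * (1 - PR^(-(gamma-1)/gamma)))
Exponent = -(1.35-1)/1.35 = -0.25925926
PR^exp = 2.8^(-0.25925926) = 0.76572026
Factor = 1 - 0.85*(1 - 0.76572026) = 0.80086222
T_out = 491 * 0.80086222 = 393.22 K


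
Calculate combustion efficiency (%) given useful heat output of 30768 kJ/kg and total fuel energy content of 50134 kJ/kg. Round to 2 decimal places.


Efficiency = (Q_useful / Q_fuel) * 100
Efficiency = (30768 / 50134) * 100
Efficiency = 0.6137 * 100 = 61.37%


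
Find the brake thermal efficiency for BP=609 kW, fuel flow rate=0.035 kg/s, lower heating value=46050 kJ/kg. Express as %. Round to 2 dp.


eta_BTE = (BP / (mf * LHV)) * 100
Denominator = 0.035 * 46050 = 1611.7500 kW
eta_BTE = (609 / 1611.7500) * 100 = 37.79%


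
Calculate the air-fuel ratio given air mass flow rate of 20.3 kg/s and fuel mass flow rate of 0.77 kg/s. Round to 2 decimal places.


AFR = m_air / m_fuel
AFR = 20.3 / 0.77 = 26.36


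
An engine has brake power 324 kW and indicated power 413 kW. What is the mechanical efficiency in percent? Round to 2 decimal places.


eta_mech = (BP / IP) * 100
Ratio = 324 / 413 = 0.7845
eta_mech = 0.7845 * 100 = 78.45%


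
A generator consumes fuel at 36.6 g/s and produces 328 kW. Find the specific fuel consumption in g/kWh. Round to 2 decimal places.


SFC = (mf / BP) * 3600
Rate = 36.6 / 328 = 0.111585 g/(s*kW)
SFC = 0.111585 * 3600 = 401.71 g/kWh


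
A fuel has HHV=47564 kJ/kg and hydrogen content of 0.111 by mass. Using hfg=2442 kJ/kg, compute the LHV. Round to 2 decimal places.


LHV = HHV - hfg * 9 * H
Water correction = 2442 * 9 * 0.111 = 2439.558 kJ/kg
LHV = 47564 - 2439.558 = 45124.44 kJ/kg


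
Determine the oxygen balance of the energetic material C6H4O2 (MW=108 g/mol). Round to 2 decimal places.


OB = -1600 * (2C + H/2 - O) / MW
Inner = 2*6 + 4/2 - 2 = 12.00
OB = -1600 * 12.00 / 108 = -177.78%


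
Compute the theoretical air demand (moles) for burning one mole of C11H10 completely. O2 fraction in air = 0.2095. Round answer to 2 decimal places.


Balanced combustion: C11H10 + 13.5 O2 -> 11 CO2 + 5 H2O
O2 needed = C + H/4 = 11 + 10/4 = 13.50 moles
Air moles = O2 / 0.2095 = 13.50 / 0.2095 = 64.44 moles air


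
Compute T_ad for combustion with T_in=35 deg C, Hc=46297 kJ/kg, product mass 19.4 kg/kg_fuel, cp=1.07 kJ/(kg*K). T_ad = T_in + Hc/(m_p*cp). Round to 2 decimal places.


T_ad = T_in + Hc / (m_p * cp)
Denominator = 19.4 * 1.07 = 20.7580
Temperature rise = 46297 / 20.7580 = 2230.32 K
T_ad = 35 + 2230.32 = 2265.32 deg C


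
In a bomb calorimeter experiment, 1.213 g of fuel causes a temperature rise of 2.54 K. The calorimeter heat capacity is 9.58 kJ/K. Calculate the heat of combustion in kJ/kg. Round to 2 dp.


Hc = C_cal * delta_T / m_fuel
Q_released = 9.58 * 2.54 = 24.3332 kJ
m_fuel = 1.213 g = 1.213/1000 kg = 0.001213 kg
Hc = 24.3332 / 0.001213 = 20060.35 kJ/kg


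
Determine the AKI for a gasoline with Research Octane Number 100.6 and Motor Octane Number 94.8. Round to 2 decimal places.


AKI = (RON + MON) / 2
AKI = (100.6 + 94.8) / 2
AKI = 195.4 / 2 = 97.70


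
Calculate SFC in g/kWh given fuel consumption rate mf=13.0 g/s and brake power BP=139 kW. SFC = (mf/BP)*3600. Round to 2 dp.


SFC = (mf / BP) * 3600
Rate = 13.0 / 139 = 0.093525 g/(s*kW)
SFC = 0.093525 * 3600 = 336.69 g/kWh


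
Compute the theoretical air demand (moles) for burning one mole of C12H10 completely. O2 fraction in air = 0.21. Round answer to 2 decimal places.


Balanced combustion: C12H10 + 14.5 O2 -> 12 CO2 + 5 H2O
O2 needed = C + H/4 = 12 + 10/4 = 14.50 moles
Air moles = O2 / 0.21 = 14.50 / 0.21 = 69.05 moles air


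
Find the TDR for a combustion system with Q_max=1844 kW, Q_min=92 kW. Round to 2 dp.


TDR = Q_max / Q_min
TDR = 1844 / 92 = 20.04


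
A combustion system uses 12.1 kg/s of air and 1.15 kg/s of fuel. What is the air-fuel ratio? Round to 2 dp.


AFR = m_air / m_fuel
AFR = 12.1 / 1.15 = 10.52


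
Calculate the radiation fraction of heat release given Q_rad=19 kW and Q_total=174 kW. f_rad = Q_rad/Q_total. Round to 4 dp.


f_rad = Q_rad / Q_total
f_rad = 19 / 174 = 0.1092


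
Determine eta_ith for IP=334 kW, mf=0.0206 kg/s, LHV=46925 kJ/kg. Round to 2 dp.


eta_ith = (IP / (mf * LHV)) * 100
Denominator = 0.0206 * 46925 = 966.6550 kW
eta_ith = (334 / 966.6550) * 100 = 34.55%


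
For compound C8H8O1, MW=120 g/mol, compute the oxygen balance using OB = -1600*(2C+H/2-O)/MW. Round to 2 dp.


OB = -1600 * (2C + H/2 - O) / MW
Inner = 2*8 + 8/2 - 1 = 19.00
OB = -1600 * 19.00 / 120 = -253.33%


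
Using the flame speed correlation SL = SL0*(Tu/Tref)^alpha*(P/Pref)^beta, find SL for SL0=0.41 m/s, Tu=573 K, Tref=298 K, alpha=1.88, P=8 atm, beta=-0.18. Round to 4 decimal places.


SL = SL0 * (Tu/Tref)^alpha * (P/Pref)^beta
T ratio = 573/298 = 1.92281879
(T ratio)^alpha = 1.92281879^1.88 = 3.418252
(P/Pref)^beta = 8^(-0.18) = 0.687771
SL = 0.41 * 3.418252 * 0.687771 = 0.9639 m/s


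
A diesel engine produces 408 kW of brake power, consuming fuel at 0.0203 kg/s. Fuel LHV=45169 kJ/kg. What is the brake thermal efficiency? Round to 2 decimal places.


eta_BTE = (BP / (mf * LHV)) * 100
Denominator = 0.0203 * 45169 = 916.9307 kW
eta_BTE = (408 / 916.9307) * 100 = 44.50%


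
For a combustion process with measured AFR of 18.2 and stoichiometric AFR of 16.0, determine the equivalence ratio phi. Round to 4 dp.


phi = AFR_stoich / AFR_actual
phi = 16.0 / 18.2 = 0.8791


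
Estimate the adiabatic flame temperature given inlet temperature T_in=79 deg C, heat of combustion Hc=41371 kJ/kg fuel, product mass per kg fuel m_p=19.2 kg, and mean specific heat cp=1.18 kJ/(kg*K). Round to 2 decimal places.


T_ad = T_in + Hc / (m_p * cp)
Denominator = 19.2 * 1.18 = 22.6560
Temperature rise = 41371 / 22.6560 = 1826.05 K
T_ad = 79 + 1826.05 = 1905.05 deg C


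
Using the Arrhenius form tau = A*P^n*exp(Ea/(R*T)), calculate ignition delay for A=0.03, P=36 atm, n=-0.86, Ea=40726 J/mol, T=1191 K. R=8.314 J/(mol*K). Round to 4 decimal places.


tau = A * P^n * exp(Ea/(R*T))
P^n = 36^(-0.86) = 0.04587540
Ea/(R*T) = 40726/(8.314*1191) = 4.112917
exp(Ea/(R*T)) = 61.124776
tau = 0.03 * 0.04587540 * 61.124776 = 0.0841 ms


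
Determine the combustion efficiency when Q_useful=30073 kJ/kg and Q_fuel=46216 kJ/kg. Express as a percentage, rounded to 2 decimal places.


Efficiency = (Q_useful / Q_fuel) * 100
Efficiency = (30073 / 46216) * 100
Efficiency = 0.6507 * 100 = 65.07%


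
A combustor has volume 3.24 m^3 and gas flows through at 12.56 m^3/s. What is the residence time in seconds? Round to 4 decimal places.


tau = V / Q_flow
tau = 3.24 / 12.56 = 0.2580 s


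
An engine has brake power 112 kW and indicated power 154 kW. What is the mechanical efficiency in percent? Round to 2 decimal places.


eta_mech = (BP / IP) * 100
Ratio = 112 / 154 = 0.7273
eta_mech = 0.7273 * 100 = 72.73%


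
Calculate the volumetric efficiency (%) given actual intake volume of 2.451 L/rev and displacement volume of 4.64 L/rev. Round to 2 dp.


eta_v = (V_actual / V_disp) * 100
Ratio = 2.451 / 4.64 = 0.5282
eta_v = 0.5282 * 100 = 52.82%


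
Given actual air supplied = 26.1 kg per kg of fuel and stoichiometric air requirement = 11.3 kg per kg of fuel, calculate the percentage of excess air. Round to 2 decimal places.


Excess air = actual - stoichiometric = 26.1 - 11.3 = 14.80 kg/kg fuel
Excess air % = (excess / stoich) * 100 = (14.80 / 11.3) * 100 = 130.97%


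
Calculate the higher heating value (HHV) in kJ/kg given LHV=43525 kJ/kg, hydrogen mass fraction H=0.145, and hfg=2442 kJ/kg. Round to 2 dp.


HHV = LHV + hfg * 9 * H
Water addition = 2442 * 9 * 0.145 = 3186.810 kJ/kg
HHV = 43525 + 3186.810 = 46711.81 kJ/kg


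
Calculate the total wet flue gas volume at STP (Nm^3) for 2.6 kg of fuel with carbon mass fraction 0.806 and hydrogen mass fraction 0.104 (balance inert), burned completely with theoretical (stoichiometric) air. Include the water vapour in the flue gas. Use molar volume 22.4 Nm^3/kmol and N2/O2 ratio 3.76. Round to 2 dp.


Per kg fuel: CO2 = (C/12 kmol)*22.4 = (0.806/12)*22.4 = 1.50453 Nm^3
Per kg fuel: H2O = (H/2 kmol)*22.4 = (0.104/2)*22.4 = 1.16480 Nm^3
O2 needed per kg fuel = C/12 + H/4 = 0.806/12 + 0.104/4 = 0.09316667 kmol
Per kg fuel: N2 = O2*3.76*22.4 = 0.09316667*3.76*22.4 = 7.84687 Nm^3
Total per kg = 1.50453 + 1.16480 + 7.84687 = 10.51620 Nm^3
Total = 10.51620 * 2.6 = 27.34 Nm^3


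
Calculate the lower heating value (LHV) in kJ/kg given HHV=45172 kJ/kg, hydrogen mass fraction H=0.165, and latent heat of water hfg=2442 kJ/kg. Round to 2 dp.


LHV = HHV - hfg * 9 * H
Water correction = 2442 * 9 * 0.165 = 3626.370 kJ/kg
LHV = 45172 - 3626.370 = 41545.63 kJ/kg


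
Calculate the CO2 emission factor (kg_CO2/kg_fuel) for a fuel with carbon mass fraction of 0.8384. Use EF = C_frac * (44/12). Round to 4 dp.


EF = C_frac * (M_CO2 / M_C)
EF = 0.8384 * (44/12)
EF = 0.8384 * 3.666667 = 3.0741 kg_CO2/kg_fuel


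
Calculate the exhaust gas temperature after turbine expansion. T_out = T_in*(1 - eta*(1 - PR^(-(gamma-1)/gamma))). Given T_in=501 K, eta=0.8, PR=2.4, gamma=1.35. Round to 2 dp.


T_out = T_in * (1 - eta * (1 - PR^(-(gamma-1)/gamma)))
Exponent = -(1.35-1)/1.35 = -0.25925926
PR^exp = 2.4^(-0.25925926) = 0.79694200
Factor = 1 - 0.8*(1 - 0.79694200) = 0.83755360
T_out = 501 * 0.83755360 = 419.61 K


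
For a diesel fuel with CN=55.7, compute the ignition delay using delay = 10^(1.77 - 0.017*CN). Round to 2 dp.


delay = 10^(1.77 - 0.017*CN)
Exponent = 1.77 - 0.017*55.7 = 0.8231
delay = 10^0.8231 = 6.65 ms


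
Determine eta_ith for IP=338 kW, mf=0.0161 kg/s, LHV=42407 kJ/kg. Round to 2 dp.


eta_ith = (IP / (mf * LHV)) * 100
Denominator = 0.0161 * 42407 = 682.7527 kW
eta_ith = (338 / 682.7527) * 100 = 49.51%


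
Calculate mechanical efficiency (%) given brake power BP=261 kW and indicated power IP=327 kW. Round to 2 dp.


eta_mech = (BP / IP) * 100
Ratio = 261 / 327 = 0.7982
eta_mech = 0.7982 * 100 = 79.82%


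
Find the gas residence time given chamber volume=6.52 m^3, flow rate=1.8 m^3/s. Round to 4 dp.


tau = V / Q_flow
tau = 6.52 / 1.8 = 3.6222 s


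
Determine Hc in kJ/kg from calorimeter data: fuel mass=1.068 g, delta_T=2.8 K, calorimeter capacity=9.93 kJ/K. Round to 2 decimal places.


Hc = C_cal * delta_T / m_fuel
Q_released = 9.93 * 2.8 = 27.8040 kJ
m_fuel = 1.068 g = 1.068/1000 kg = 0.001068 kg
Hc = 27.8040 / 0.001068 = 26033.71 kJ/kg


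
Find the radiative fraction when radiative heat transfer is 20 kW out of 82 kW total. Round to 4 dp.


f_rad = Q_rad / Q_total
f_rad = 20 / 82 = 0.2439


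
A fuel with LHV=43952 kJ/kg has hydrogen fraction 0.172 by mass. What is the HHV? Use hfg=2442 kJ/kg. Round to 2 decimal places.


HHV = LHV + hfg * 9 * H
Water addition = 2442 * 9 * 0.172 = 3780.216 kJ/kg
HHV = 43952 + 3780.216 = 47732.22 kJ/kg


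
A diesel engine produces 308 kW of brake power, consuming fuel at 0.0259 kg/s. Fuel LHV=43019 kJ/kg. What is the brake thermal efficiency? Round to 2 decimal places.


eta_BTE = (BP / (mf * LHV)) * 100
Denominator = 0.0259 * 43019 = 1114.1921 kW
eta_BTE = (308 / 1114.1921) * 100 = 27.64%


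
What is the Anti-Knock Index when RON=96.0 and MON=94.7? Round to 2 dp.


AKI = (RON + MON) / 2
AKI = (96.0 + 94.7) / 2
AKI = 190.7 / 2 = 95.35


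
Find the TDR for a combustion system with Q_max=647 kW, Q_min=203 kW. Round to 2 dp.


TDR = Q_max / Q_min
TDR = 647 / 203 = 3.19


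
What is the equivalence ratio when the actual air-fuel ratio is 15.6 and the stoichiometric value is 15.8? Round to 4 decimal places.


phi = AFR_stoich / AFR_actual
phi = 15.8 / 15.6 = 1.0128


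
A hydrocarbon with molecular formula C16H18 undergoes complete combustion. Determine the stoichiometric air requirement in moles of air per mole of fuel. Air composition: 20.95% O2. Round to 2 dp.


Balanced combustion: C16H18 + 20.5 O2 -> 16 CO2 + 9 H2O
O2 needed = C + H/4 = 16 + 18/4 = 20.50 moles
Air moles = O2 / 0.2095 = 20.50 / 0.2095 = 97.85 moles air


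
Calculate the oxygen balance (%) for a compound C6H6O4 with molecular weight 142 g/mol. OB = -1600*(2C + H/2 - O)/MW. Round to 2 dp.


OB = -1600 * (2C + H/2 - O) / MW
Inner = 2*6 + 6/2 - 4 = 11.00
OB = -1600 * 11.00 / 142 = -123.94%


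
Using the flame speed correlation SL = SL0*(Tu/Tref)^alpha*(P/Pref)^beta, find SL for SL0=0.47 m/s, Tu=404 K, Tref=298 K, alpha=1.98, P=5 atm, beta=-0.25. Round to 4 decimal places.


SL = SL0 * (Tu/Tref)^alpha * (P/Pref)^beta
T ratio = 404/298 = 1.35570470
(T ratio)^alpha = 1.35570470^1.98 = 1.826783
(P/Pref)^beta = 5^(-0.25) = 0.668740
SL = 0.47 * 1.826783 * 0.668740 = 0.5742 m/s


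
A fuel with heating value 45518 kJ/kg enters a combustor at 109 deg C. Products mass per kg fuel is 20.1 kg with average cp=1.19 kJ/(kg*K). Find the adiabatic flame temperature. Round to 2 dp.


T_ad = T_in + Hc / (m_p * cp)
Denominator = 20.1 * 1.19 = 23.9190
Temperature rise = 45518 / 23.9190 = 1903.01 K
T_ad = 109 + 1903.01 = 2012.01 deg C


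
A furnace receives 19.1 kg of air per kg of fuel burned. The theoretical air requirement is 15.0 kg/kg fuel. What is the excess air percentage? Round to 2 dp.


Excess air = actual - stoichiometric = 19.1 - 15.0 = 4.10 kg/kg fuel
Excess air % = (excess / stoich) * 100 = (4.10 / 15.0) * 100 = 27.33%


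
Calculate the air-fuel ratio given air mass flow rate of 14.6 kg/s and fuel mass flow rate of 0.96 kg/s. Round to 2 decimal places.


AFR = m_air / m_fuel
AFR = 14.6 / 0.96 = 15.21


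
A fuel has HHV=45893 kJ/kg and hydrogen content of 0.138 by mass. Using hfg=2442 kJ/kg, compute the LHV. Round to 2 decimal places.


LHV = HHV - hfg * 9 * H
Water correction = 2442 * 9 * 0.138 = 3032.964 kJ/kg
LHV = 45893 - 3032.964 = 42860.04 kJ/kg


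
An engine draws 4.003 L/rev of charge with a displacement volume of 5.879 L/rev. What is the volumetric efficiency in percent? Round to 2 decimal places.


eta_v = (V_actual / V_disp) * 100
Ratio = 4.003 / 5.879 = 0.6809
eta_v = 0.6809 * 100 = 68.09%


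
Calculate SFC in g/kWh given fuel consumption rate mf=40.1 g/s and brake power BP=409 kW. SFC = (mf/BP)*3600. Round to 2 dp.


SFC = (mf / BP) * 3600
Rate = 40.1 / 409 = 0.098044 g/(s*kW)
SFC = 0.098044 * 3600 = 352.96 g/kWh


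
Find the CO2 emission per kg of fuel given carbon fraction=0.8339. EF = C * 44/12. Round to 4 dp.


EF = C_frac * (M_CO2 / M_C)
EF = 0.8339 * (44/12)
EF = 0.8339 * 3.666667 = 3.0576 kg_CO2/kg_fuel


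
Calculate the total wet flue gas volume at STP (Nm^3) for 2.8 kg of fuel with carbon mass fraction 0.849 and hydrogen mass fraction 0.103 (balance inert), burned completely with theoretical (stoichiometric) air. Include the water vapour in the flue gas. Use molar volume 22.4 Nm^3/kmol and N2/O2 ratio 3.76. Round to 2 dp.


Per kg fuel: CO2 = (C/12 kmol)*22.4 = (0.849/12)*22.4 = 1.58480 Nm^3
Per kg fuel: H2O = (H/2 kmol)*22.4 = (0.103/2)*22.4 = 1.15360 Nm^3
O2 needed per kg fuel = C/12 + H/4 = 0.849/12 + 0.103/4 = 0.09650000 kmol
Per kg fuel: N2 = O2*3.76*22.4 = 0.09650000*3.76*22.4 = 8.12762 Nm^3
Total per kg = 1.58480 + 1.15360 + 8.12762 = 10.86602 Nm^3
Total = 10.86602 * 2.8 = 30.42 Nm^3


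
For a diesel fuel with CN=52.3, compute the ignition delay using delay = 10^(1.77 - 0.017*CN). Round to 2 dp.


delay = 10^(1.77 - 0.017*CN)
Exponent = 1.77 - 0.017*52.3 = 0.8809
delay = 10^0.8809 = 7.60 ms


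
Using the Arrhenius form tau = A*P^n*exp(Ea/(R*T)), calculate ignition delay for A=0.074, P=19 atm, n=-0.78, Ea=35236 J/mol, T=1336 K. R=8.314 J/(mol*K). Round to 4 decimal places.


tau = A * P^n * exp(Ea/(R*T))
P^n = 19^(-0.78) = 0.10059403
Ea/(R*T) = 35236/(8.314*1336) = 3.172270
exp(Ea/(R*T)) = 23.861585
tau = 0.074 * 0.10059403 * 23.861585 = 0.1776 ms


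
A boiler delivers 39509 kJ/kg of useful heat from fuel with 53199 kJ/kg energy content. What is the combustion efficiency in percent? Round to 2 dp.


Efficiency = (Q_useful / Q_fuel) * 100
Efficiency = (39509 / 53199) * 100
Efficiency = 0.7427 * 100 = 74.27%


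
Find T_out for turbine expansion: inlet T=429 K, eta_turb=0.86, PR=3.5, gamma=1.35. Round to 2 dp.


T_out = T_in * (1 - eta * (1 - PR^(-(gamma-1)/gamma)))
Exponent = -(1.35-1)/1.35 = -0.25925926
PR^exp = 3.5^(-0.25925926) = 0.72267881
Factor = 1 - 0.86*(1 - 0.72267881) = 0.76150378
T_out = 429 * 0.76150378 = 326.69 K


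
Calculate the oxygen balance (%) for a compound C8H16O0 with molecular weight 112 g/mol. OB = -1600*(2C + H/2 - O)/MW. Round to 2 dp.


OB = -1600 * (2C + H/2 - O) / MW
Inner = 2*8 + 16/2 - 0 = 24.00
OB = -1600 * 24.00 / 112 = -342.86%


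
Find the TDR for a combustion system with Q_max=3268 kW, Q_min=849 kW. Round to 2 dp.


TDR = Q_max / Q_min
TDR = 3268 / 849 = 3.85


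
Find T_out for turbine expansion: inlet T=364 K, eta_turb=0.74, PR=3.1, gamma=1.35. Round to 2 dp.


T_out = T_in * (1 - eta * (1 - PR^(-(gamma-1)/gamma)))
Exponent = -(1.35-1)/1.35 = -0.25925926
PR^exp = 3.1^(-0.25925926) = 0.74577862
Factor = 1 - 0.74*(1 - 0.74577862) = 0.81187618
T_out = 364 * 0.81187618 = 295.52 K


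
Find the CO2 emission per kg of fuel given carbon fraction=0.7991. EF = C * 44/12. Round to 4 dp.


EF = C_frac * (M_CO2 / M_C)
EF = 0.7991 * (44/12)
EF = 0.7991 * 3.666667 = 2.9300 kg_CO2/kg_fuel


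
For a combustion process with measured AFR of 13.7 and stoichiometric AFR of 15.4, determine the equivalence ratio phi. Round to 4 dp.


phi = AFR_stoich / AFR_actual
phi = 15.4 / 13.7 = 1.1241


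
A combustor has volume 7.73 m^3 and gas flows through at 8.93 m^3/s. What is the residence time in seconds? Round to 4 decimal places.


tau = V / Q_flow
tau = 7.73 / 8.93 = 0.8656 s


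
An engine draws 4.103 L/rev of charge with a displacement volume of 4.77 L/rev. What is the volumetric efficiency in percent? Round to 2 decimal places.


eta_v = (V_actual / V_disp) * 100
Ratio = 4.103 / 4.77 = 0.8602
eta_v = 0.8602 * 100 = 86.02%


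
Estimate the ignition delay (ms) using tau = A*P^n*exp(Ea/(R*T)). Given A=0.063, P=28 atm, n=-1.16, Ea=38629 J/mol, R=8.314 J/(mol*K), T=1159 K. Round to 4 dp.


tau = A * P^n * exp(Ea/(R*T))
P^n = 28^(-1.16) = 0.02095544
Ea/(R*T) = 38629/(8.314*1159) = 4.008852
exp(Ea/(R*T)) = 55.083591
tau = 0.063 * 0.02095544 * 55.083591 = 0.0727 ms


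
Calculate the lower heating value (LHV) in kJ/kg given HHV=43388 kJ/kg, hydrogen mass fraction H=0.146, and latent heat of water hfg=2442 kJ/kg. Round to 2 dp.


LHV = HHV - hfg * 9 * H
Water correction = 2442 * 9 * 0.146 = 3208.788 kJ/kg
LHV = 43388 - 3208.788 = 40179.21 kJ/kg


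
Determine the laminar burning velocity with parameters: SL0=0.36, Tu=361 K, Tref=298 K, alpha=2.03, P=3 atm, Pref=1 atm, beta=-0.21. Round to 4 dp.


SL = SL0 * (Tu/Tref)^alpha * (P/Pref)^beta
T ratio = 361/298 = 1.21140940
(T ratio)^alpha = 1.21140940^2.03 = 1.475980
(P/Pref)^beta = 3^(-0.21) = 0.793971
SL = 0.36 * 1.475980 * 0.793971 = 0.4219 m/s
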